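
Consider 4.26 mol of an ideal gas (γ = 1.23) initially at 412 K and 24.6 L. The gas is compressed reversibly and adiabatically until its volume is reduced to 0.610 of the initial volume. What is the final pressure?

P₁ = nRT₁/V₁ = 4.26×8.314×412/24.6 = 593 kPa.
Adiabatic: TV^(γ−1) = const ⇒ T₂ = 412×(1.64)^0.230 = 462 K; PV^γ = const ⇒ P₂ = 1090 kPa.

1090 kPa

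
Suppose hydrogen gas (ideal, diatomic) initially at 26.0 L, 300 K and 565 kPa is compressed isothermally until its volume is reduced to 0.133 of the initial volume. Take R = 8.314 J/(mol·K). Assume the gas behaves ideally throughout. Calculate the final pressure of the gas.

Isothermal: T stays 300 K; PV = const ⇒ V₂ = 3.46 L, P₂ = 4250 kPa.

4250 kPa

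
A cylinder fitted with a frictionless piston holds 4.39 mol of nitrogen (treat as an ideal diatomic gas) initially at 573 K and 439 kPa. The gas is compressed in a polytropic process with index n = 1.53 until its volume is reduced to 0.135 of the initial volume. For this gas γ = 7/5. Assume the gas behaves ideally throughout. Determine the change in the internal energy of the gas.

98800 J

V₁ = nRT₁/P₁ = 4.39×8.314×573/439 = 47.6 L.
Polytropic n=1.53: T₂ = T₁(V₁/V₂)^(n−1) = 573×(7.41)^0.53 = 1660 K; P₂ = P₁(V₁/V₂)^n = 9400 kPa.
For an ideal gas ΔU = nCvΔT with Cv = (5/2)R = 20.8 J/(mol·K).
ΔU = 4.39×20.8×(1660−573) = 98800 J.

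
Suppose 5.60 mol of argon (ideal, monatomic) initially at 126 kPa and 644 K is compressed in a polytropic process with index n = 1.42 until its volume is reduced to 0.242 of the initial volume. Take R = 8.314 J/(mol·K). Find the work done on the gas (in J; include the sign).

58200 J

V₁ = nRT₁/P₁ = 5.60×8.314×644/126 = 238 L.
Polytropic n=1.42: T₂ = T₁(V₁/V₂)^(n−1) = 644×(4.13)^0.42 = 1170 K; P₂ = P₁(V₁/V₂)^n = 945 kPa.
W = (P₁V₁−P₂V₂)/(n−1) = (126×238−945×57.6)/0.42 = -58200 J.
Work done on the gas = −W_by = 58200 J.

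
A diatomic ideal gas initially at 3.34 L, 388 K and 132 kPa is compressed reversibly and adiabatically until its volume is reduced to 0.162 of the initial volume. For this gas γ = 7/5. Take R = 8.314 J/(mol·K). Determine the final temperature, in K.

804 K

Adiabatic: TV^(γ−1) = const ⇒ T₂ = 388×(6.17)^0.400 = 804 K; PV^γ = const ⇒ P₂ = 1690 kPa.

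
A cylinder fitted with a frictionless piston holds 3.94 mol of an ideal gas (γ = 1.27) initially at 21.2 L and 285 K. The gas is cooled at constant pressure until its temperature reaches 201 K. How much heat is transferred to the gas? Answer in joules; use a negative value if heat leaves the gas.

-12900 J

P₁ = nRT₁/V₁ = 3.94×8.314×285/21.2 = 440 kPa.
Isobaric: P stays 440 kPa; V/T = const ⇒ T₂ = 201 K, V₂ = 15.0 L.
W = PΔV = 440×(15.0−21.2) kPa·L = -2750 J.
ΔU = nCvΔT = 3.94×30.8×(201−285) = -10200 J.
Q = ΔU + W = nCpΔT = -12900 J.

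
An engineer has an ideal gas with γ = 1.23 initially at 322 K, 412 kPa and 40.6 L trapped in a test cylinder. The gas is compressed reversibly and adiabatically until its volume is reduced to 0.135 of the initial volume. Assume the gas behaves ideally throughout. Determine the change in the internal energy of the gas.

n = P₁V₁/(RT₁) = 412×40.6/(8.314×322) = 6.25 mol.
Adiabatic: TV^(γ−1) = const ⇒ T₂ = 322×(7.41)^0.230 = 510 K; PV^γ = const ⇒ P₂ = 4840 kPa.
For an ideal gas ΔU = nCvΔT with Cv = R/(γ−1) = 36.1 J/(mol·K).
ΔU = 6.25×36.1×(510−322) = 42500 J.

42500 J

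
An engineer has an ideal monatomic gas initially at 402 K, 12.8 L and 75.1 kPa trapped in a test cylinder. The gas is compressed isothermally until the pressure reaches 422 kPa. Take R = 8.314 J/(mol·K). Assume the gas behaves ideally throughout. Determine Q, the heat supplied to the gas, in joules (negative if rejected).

-1660 J

n = P₁V₁/(RT₁) = 75.1×12.8/(8.314×402) = 0.288 mol.
Isothermal: T stays 402 K; PV = const ⇒ V₂ = 2.28 L, P₂ = 422 kPa.
ΔU = 0 (ideal gas, T constant).
W = nRT ln(V₂/V₁) = 0.288×8.314×402×ln(0.178) = -1660 J.
Q = ΔU + W = -1660 J.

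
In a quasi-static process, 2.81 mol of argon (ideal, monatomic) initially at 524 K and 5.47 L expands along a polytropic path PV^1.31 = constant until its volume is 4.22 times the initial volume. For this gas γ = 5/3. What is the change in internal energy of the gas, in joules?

-6610 J

P₁ = nRT₁/V₁ = 2.81×8.314×524/5.47 = 2240 kPa.
Polytropic n=1.31: T₂ = T₁(V₁/V₂)^(n−1) = 524×(0.237)^0.31 = 335 K; P₂ = P₁(V₁/V₂)^n = 339 kPa.
For an ideal gas ΔU = nCvΔT with Cv = (3/2)R = 12.5 J/(mol·K).
ΔU = 2.81×12.5×(335−524) = -6610 J.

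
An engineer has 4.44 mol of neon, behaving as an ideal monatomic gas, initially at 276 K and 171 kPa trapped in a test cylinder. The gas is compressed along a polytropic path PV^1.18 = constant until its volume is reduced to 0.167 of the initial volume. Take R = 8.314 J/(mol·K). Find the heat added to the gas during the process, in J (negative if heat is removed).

-15700 J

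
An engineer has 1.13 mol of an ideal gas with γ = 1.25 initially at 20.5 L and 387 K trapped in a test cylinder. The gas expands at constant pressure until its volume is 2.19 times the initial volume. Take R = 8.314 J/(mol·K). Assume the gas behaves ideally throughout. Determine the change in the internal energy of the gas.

P₁ = nRT₁/V₁ = 1.13×8.314×387/20.5 = 177 kPa.
Isobaric: P stays 177 kPa; V/T = const ⇒ T₂ = 848 K, V₂ = 44.9 L.
For an ideal gas ΔU = nCvΔT with Cv = R/(γ−1) = 33.3 J/(mol·K).
ΔU = 1.13×33.3×(848−387) = 17300 J.

17300 J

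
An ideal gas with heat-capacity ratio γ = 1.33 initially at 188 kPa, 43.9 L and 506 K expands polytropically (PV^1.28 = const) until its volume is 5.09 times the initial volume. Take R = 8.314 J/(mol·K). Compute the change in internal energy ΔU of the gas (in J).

n = P₁V₁/(RT₁) = 188×43.9/(8.314×506) = 1.96 mol.
Polytropic n=1.28: T₂ = T₁(V₁/V₂)^(n−1) = 506×(0.196)^0.28 = 321 K; P₂ = P₁(V₁/V₂)^n = 23.4 kPa.
For an ideal gas ΔU = nCvΔT with Cv = R/(γ−1) = 25.2 J/(mol·K).
ΔU = 1.96×25.2×(321−506) = -9150 J.

-9150 J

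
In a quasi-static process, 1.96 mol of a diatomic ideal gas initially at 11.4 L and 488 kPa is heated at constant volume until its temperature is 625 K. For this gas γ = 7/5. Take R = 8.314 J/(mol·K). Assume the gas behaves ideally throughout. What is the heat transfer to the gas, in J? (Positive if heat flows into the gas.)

T₁ = P₁V₁/(nR) = 488×11.4/(1.96×8.314) = 341 K.
Isochoric: V stays 11.4 L; P/T = const ⇒ T₂ = 625 K, P₂ = 893 kPa.
W = 0 (no volume change).
ΔU = nCvΔT = 1.96×20.8×(625−341) = 11600 J.
Q = ΔU = 11600 J.

11600 J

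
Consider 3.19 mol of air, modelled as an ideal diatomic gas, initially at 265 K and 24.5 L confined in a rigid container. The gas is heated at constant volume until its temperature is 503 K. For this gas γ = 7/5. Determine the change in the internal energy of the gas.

P₁ = nRT₁/V₁ = 3.19×8.314×265/24.5 = 287 kPa.
Isochoric: V stays 24.5 L; P/T = const ⇒ T₂ = 503 K, P₂ = 545 kPa.
For an ideal gas ΔU = nCvΔT with Cv = (5/2)R = 20.8 J/(mol·K).
ΔU = 3.19×20.8×(503−265) = 15800 J.

15800 J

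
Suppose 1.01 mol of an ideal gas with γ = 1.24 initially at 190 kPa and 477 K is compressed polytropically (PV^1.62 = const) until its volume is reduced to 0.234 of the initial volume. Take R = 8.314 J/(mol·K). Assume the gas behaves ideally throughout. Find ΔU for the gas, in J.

V₁ = nRT₁/P₁ = 1.01×8.314×477/190 = 21.1 L.
Polytropic n=1.62: T₂ = T₁(V₁/V₂)^(n−1) = 477×(4.27)^0.62 = 1170 K; P₂ = P₁(V₁/V₂)^n = 2000 kPa.
For an ideal gas ΔU = nCvΔT with Cv = R/(γ−1) = 34.6 J/(mol·K).
ΔU = 1.01×34.6×(1170−477) = 24400 J.

24400 J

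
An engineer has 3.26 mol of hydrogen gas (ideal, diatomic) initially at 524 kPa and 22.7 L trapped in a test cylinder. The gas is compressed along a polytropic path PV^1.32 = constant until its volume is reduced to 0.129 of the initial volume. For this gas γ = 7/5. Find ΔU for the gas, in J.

27500 J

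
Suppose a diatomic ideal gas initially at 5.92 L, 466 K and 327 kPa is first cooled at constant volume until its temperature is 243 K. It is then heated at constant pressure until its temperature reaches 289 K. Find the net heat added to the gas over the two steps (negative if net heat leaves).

-1650 J

n = P₁V₁/(RT₁) = 327×5.92/(8.314×466) = 0.500 mol.
Step 1 — Isochoric: V stays 5.92 L; P/T = const ⇒ T₂ = 243 K, P₂ = 171 kPa.
W = 0 (no volume change).
ΔU = nCvΔT = 0.500×20.8×(243−466) = -2320 J.
Q = ΔU = -2320 J.
State after step 1: P = 171 kPa, V = 5.92 L, T = 243 K.
Step 2 — Isobaric: P stays 171 kPa; V/T = const ⇒ T₂ = 289 K, V₂ = 7.04 L.
W = PΔV = 171×(7.04−5.92) kPa·L = 191 J.
ΔU = nCvΔT = 0.500×20.8×(289−243) = 478 J.
Q = ΔU + W = nCpΔT = 669 J.
Net over both steps: W = 191 J, Q = -1650 J, ΔU = -1840 J.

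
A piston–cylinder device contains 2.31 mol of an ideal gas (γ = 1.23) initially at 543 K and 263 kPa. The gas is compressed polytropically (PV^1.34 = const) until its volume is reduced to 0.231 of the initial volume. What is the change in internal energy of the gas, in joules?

V₁ = nRT₁/P₁ = 2.31×8.314×543/263 = 39.7 L.
Polytropic n=1.34: T₂ = T₁(V₁/V₂)^(n−1) = 543×(4.33)^0.34 = 894 K; P₂ = P₁(V₁/V₂)^n = 1870 kPa.
For an ideal gas ΔU = nCvΔT with Cv = R/(γ−1) = 36.1 J/(mol·K).
ΔU = 2.31×36.1×(894−543) = 29300 J.

29300 J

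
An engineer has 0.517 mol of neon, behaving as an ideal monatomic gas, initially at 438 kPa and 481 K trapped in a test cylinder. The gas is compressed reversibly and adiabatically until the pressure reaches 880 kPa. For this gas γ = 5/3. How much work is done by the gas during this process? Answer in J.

V₁ = nRT₁/P₁ = 0.517×8.314×481/438 = 4.72 L.
Adiabatic: T₂/T₁ = (P₂/P₁)^((γ−1)/γ) ⇒ T₂ = 481×(2.01)^0.400 = 636 K; V₂ = 3.11 L.
ΔU = nCvΔT = 0.517×12.5×(636−481) = 998 J.
Q = 0 for an adiabatic process, so W = −ΔU = -998 J.

-998 J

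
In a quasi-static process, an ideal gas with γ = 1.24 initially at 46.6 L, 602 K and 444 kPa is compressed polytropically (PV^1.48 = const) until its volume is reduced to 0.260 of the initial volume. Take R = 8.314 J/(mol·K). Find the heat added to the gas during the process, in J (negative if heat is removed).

39200 J

n = P₁V₁/(RT₁) = 444×46.6/(8.314×602) = 4.13 mol.
Polytropic n=1.48: T₂ = T₁(V₁/V₂)^(n−1) = 602×(3.85)^0.48 = 1150 K; P₂ = P₁(V₁/V₂)^n = 3260 kPa.
W = (P₁V₁−P₂V₂)/(n−1) = (444×46.6−3260×12.1)/0.48 = -39200 J.
ΔU = nCvΔT = 4.13×34.6×(1150−602) = 78400 J.
Q = ΔU + W = 39200 J.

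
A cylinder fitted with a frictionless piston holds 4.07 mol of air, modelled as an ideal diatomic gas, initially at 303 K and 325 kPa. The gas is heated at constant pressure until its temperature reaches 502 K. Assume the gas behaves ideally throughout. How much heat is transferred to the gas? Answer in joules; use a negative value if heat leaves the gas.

23600 J

V₁ = nRT₁/P₁ = 4.07×8.314×303/325 = 31.5 L.
Isobaric: P stays 325 kPa; V/T = const ⇒ T₂ = 502 K, V₂ = 52.3 L.
W = PΔV = 325×(52.3−31.5) kPa·L = 6730 J.
ΔU = nCvΔT = 4.07×20.8×(502−303) = 16800 J.
Q = ΔU + W = nCpΔT = 23600 J.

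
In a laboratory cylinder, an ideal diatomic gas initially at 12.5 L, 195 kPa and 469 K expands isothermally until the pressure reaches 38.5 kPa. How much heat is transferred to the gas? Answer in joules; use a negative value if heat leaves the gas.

n = P₁V₁/(RT₁) = 195×12.5/(8.314×469) = 0.625 mol.
Isothermal: T stays 469 K; PV = const ⇒ V₂ = 63.3 L, P₂ = 38.5 kPa.
ΔU = 0 (ideal gas, T constant).
W = nRT ln(V₂/V₁) = 0.625×8.314×469×ln(5.06) = 3950 J.
Q = ΔU + W = 3950 J.

3950 J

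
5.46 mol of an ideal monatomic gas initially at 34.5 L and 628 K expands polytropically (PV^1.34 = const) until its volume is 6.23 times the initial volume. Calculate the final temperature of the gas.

337 K

P₁ = nRT₁/V₁ = 5.46×8.314×628/34.5 = 826 kPa.
Polytropic n=1.34: T₂ = T₁(V₁/V₂)^(n−1) = 628×(0.161)^0.34 = 337 K; P₂ = P₁(V₁/V₂)^n = 71.2 kPa.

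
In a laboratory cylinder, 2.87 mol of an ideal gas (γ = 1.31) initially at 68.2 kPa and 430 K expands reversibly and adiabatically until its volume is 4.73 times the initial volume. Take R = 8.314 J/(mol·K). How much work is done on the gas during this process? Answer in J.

V₁ = nRT₁/P₁ = 2.87×8.314×430/68.2 = 150 L.
Adiabatic: TV^(γ−1) = const ⇒ T₂ = 430×(0.211)^0.310 = 266 K; PV^γ = const ⇒ P₂ = 8.91 kPa.
ΔU = nCvΔT = 2.87×26.8×(266−430) = -12700 J.
Q = 0 for an adiabatic process, so W = −ΔU = 12700 J.
Work done on the gas = −W_by = -12700 J.

-12700 J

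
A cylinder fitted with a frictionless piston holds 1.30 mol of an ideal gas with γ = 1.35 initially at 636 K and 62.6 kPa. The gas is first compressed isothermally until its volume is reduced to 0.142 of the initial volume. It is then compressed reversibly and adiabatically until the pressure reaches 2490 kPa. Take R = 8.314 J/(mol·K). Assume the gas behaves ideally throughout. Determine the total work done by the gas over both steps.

V₁ = nRT₁/P₁ = 1.30×8.314×636/62.6 = 110 L.
Step 1 — Isothermal: T stays 636 K; PV = const ⇒ V₂ = 15.6 L, P₂ = 441 kPa.
ΔU = 0 (ideal gas, T constant).
W = nRT ln(V₂/V₁) = 1.30×8.314×636×ln(0.142) = -13400 J.
Q = ΔU + W = -13400 J.
State after step 1: P = 441 kPa, V = 15.6 L, T = 636 K.
Step 2 — Adiabatic: T₂/T₁ = (P₂/P₁)^((γ−1)/γ) ⇒ T₂ = 636×(5.65)^0.259 = 996 K; V₂ = 4.32 L.
ΔU = nCvΔT = 1.30×23.8×(996−636) = 11100 J.
Q = 0 for an adiabatic process, so W = −ΔU = -11100 J.
Net over both steps: W = -24500 J, Q = -13400 J, ΔU = 11100 J.

-24500 J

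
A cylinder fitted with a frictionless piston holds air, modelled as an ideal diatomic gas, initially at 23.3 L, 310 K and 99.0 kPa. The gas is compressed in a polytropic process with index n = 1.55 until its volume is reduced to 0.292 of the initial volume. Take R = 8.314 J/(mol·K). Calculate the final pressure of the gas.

667 kPa

Polytropic n=1.55: T₂ = T₁(V₁/V₂)^(n−1) = 310×(3.42)^0.55 = 610 K; P₂ = P₁(V₁/V₂)^n = 667 kPa.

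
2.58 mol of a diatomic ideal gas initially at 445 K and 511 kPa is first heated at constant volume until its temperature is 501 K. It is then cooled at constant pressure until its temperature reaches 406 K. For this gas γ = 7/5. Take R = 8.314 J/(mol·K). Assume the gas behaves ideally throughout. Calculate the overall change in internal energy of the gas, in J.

-2090 J

V₁ = nRT₁/P₁ = 2.58×8.314×445/511 = 18.7 L.
Step 1 — Isochoric: V stays 18.7 L; P/T = const ⇒ T₂ = 501 K, P₂ = 575 kPa.
W = 0 (no volume change).
ΔU = nCvΔT = 2.58×20.8×(501−445) = 3000 J.
Q = ΔU = 3000 J.
State after step 1: P = 575 kPa, V = 18.7 L, T = 501 K.
Step 2 — Isobaric: P stays 575 kPa; V/T = const ⇒ T₂ = 406 K, V₂ = 15.1 L.
W = PΔV = 575×(15.1−18.7) kPa·L = -2040 J.
ΔU = nCvΔT = 2.58×20.8×(406−501) = -5090 J.
Q = ΔU + W = nCpΔT = -7130 J.
Net over both steps: W = -2040 J, Q = -4130 J, ΔU = -2090 J.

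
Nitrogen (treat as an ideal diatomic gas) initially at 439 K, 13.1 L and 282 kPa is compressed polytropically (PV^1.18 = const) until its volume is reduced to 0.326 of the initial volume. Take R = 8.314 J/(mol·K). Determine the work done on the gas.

4590 J

n = P₁V₁/(RT₁) = 282×13.1/(8.314×439) = 1.01 mol.
Polytropic n=1.18: T₂ = T₁(V₁/V₂)^(n−1) = 439×(3.07)^0.18 = 537 K; P₂ = P₁(V₁/V₂)^n = 1060 kPa.
W = (P₁V₁−P₂V₂)/(n−1) = (282×13.1−1060×4.27)/0.18 = -4590 J.
Work done on the gas = −W_by = 4590 J.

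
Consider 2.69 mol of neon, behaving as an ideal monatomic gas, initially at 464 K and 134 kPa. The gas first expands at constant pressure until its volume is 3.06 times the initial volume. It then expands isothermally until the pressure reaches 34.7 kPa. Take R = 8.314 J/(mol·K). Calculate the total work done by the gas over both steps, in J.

V₁ = nRT₁/P₁ = 2.69×8.314×464/134 = 77.4 L.
Step 1 — Isobaric: P stays 134 kPa; V/T = const ⇒ T₂ = 1420 K, V₂ = 237 L.
W = PΔV = 134×(237−77.4) kPa·L = 21400 J.
ΔU = nCvΔT = 2.69×12.5×(1420−464) = 32100 J.
Q = ΔU + W = nCpΔT = 53400 J.
State after step 1: P = 134 kPa, V = 237 L, T = 1420 K.
Step 2 — Isothermal: T stays 1420 K; PV = const ⇒ V₂ = 915 L, P₂ = 34.7 kPa.
ΔU = 0 (ideal gas, T constant).
W = nRT ln(V₂/V₁) = 2.69×8.314×1420×ln(3.86) = 42900 J.
Q = ΔU + W = 42900 J.
Net over both steps: W = 64300 J, Q = 96300 J, ΔU = 32100 J.

64300 J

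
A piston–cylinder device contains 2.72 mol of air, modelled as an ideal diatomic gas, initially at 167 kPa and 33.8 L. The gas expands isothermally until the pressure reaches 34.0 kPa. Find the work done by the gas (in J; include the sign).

T₁ = P₁V₁/(nR) = 167×33.8/(2.72×8.314) = 250 K.
Isothermal: T stays 250 K; PV = const ⇒ V₂ = 166 L, P₂ = 34.0 kPa.
W = nRT ln(V₂/V₁) = 2.72×8.314×250×ln(4.91) = 8980 J.

8980 J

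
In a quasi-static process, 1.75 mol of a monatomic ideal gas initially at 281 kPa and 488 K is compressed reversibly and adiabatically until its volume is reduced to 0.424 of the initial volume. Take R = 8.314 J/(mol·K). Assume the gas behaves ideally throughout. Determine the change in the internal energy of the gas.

8220 J

V₁ = nRT₁/P₁ = 1.75×8.314×488/281 = 25.3 L.
Adiabatic: TV^(γ−1) = const ⇒ T₂ = 488×(2.36)^0.667 = 865 K; PV^γ = const ⇒ P₂ = 1170 kPa.
For an ideal gas ΔU = nCvΔT with Cv = (3/2)R = 12.5 J/(mol·K).
ΔU = 1.75×12.5×(865−488) = 8220 J.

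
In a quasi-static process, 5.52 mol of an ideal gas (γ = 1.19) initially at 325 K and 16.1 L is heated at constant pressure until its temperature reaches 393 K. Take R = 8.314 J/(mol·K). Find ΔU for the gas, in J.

P₁ = nRT₁/V₁ = 5.52×8.314×325/16.1 = 926 kPa.
Isobaric: P stays 926 kPa; V/T = const ⇒ T₂ = 393 K, V₂ = 19.5 L.
For an ideal gas ΔU = nCvΔT with Cv = R/(γ−1) = 43.8 J/(mol·K).
ΔU = 5.52×43.8×(393−325) = 16400 J.

16400 J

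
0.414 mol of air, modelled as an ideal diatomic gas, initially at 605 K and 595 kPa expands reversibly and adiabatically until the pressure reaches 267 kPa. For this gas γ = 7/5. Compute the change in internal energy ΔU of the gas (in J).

V₁ = nRT₁/P₁ = 0.414×8.314×605/595 = 3.50 L.
Adiabatic: T₂/T₁ = (P₂/P₁)^((γ−1)/γ) ⇒ T₂ = 605×(0.449)^0.286 = 481 K; V₂ = 6.20 L.
For an ideal gas ΔU = nCvΔT with Cv = (5/2)R = 20.8 J/(mol·K).
ΔU = 0.414×20.8×(481−605) = -1070 J.

-1070 J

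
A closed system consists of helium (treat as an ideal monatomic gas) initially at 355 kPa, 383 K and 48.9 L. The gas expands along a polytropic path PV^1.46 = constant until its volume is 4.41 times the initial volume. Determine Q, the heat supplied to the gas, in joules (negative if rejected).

5790 J

n = P₁V₁/(RT₁) = 355×48.9/(8.314×383) = 5.45 mol.
Polytropic n=1.46: T₂ = T₁(V₁/V₂)^(n−1) = 383×(0.227)^0.46 = 194 K; P₂ = P₁(V₁/V₂)^n = 40.7 kPa.
W = (P₁V₁−P₂V₂)/(n−1) = (355×48.9−40.7×216)/0.46 = 18700 J.
ΔU = nCvΔT = 5.45×12.5×(194−383) = -12900 J.
Q = ΔU + W = 5790 J.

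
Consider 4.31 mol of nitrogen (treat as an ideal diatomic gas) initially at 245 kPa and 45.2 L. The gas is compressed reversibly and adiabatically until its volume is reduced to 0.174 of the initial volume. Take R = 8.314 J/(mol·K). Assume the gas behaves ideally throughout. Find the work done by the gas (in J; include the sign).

T₁ = P₁V₁/(nR) = 245×45.2/(4.31×8.314) = 309 K.
Adiabatic: TV^(γ−1) = const ⇒ T₂ = 309×(5.75)^0.400 = 622 K; PV^γ = const ⇒ P₂ = 2830 kPa.
ΔU = nCvΔT = 4.31×20.8×(622−309) = 28000 J.
Q = 0 for an adiabatic process, so W = −ΔU = -28000 J.

-28000 J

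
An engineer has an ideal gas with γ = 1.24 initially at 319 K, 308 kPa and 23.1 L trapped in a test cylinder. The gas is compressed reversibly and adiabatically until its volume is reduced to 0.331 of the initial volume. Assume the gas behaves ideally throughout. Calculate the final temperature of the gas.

416 K

Adiabatic: TV^(γ−1) = const ⇒ T₂ = 319×(3.02)^0.240 = 416 K; PV^γ = const ⇒ P₂ = 1210 kPa.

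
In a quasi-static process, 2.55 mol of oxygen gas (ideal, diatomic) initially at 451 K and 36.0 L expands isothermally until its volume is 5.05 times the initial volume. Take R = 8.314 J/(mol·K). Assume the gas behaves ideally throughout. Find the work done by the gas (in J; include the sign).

15500 J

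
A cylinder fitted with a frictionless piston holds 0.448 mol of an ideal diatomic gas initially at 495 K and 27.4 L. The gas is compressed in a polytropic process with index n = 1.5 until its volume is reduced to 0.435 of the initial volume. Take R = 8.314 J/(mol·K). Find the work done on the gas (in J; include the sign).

P₁ = nRT₁/V₁ = 0.448×8.314×495/27.4 = 67.3 kPa.
Polytropic n=1.5: T₂ = T₁(V₁/V₂)^(n−1) = 495×(2.30)^0.50 = 751 K; P₂ = P₁(V₁/V₂)^n = 235 kPa.
W = (P₁V₁−P₂V₂)/(n−1) = (67.3×27.4−235×11.9)/0.50 = -1900 J.
Work done on the gas = −W_by = 1900 J.

1900 J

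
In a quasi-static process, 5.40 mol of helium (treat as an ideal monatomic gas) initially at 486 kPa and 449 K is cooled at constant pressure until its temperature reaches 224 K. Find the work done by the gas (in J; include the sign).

-10100 J

V₁ = nRT₁/P₁ = 5.40×8.314×449/486 = 41.5 L.
Isobaric: P stays 486 kPa; V/T = const ⇒ T₂ = 224 K, V₂ = 20.7 L.
W = PΔV = 486×(20.7−41.5) kPa·L = -10100 J.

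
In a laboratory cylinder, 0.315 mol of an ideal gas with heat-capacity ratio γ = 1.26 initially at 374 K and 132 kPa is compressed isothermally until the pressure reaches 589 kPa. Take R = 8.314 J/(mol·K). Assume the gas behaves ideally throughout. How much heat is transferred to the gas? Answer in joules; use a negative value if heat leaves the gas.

-1460 J

V₁ = nRT₁/P₁ = 0.315×8.314×374/132 = 7.42 L.
Isothermal: T stays 374 K; PV = const ⇒ V₂ = 1.66 L, P₂ = 589 kPa.
ΔU = 0 (ideal gas, T constant).
W = nRT ln(V₂/V₁) = 0.315×8.314×374×ln(0.224) = -1460 J.
Q = ΔU + W = -1460 J.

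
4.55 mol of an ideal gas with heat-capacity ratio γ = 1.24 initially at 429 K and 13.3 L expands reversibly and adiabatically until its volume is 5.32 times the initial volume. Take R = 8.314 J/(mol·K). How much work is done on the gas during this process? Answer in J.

P₁ = nRT₁/V₁ = 4.55×8.314×429/13.3 = 1220 kPa.
Adiabatic: TV^(γ−1) = const ⇒ T₂ = 429×(0.188)^0.240 = 287 K; PV^γ = const ⇒ P₂ = 154 kPa.
ΔU = nCvΔT = 4.55×34.6×(287−429) = -22300 J.
Q = 0 for an adiabatic process, so W = −ΔU = 22300 J.
Work done on the gas = −W_by = -22300 J.

-22300 J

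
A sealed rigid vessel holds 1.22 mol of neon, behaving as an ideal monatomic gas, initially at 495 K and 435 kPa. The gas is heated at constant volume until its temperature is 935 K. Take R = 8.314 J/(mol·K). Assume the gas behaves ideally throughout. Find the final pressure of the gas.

822 kPa

V₁ = nRT₁/P₁ = 1.22×8.314×495/435 = 11.5 L.
Isochoric: V stays 11.5 L; P/T = const ⇒ T₂ = 935 K, P₂ = 822 kPa.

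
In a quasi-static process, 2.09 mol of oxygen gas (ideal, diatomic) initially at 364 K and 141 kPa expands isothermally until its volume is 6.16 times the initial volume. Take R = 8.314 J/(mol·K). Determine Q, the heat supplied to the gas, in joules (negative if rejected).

11500 J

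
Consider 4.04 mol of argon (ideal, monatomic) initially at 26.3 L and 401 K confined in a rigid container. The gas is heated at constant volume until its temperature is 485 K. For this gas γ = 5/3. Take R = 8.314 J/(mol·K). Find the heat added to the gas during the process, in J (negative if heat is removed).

P₁ = nRT₁/V₁ = 4.04×8.314×401/26.3 = 512 kPa.
Isochoric: V stays 26.3 L; P/T = const ⇒ T₂ = 485 K, P₂ = 619 kPa.
W = 0 (no volume change).
ΔU = nCvΔT = 4.04×12.5×(485−401) = 4230 J.
Q = ΔU = 4230 J.

4230 J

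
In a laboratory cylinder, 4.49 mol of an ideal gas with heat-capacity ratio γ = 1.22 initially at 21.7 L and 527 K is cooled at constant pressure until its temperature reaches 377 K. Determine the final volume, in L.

15.5 L

P₁ = nRT₁/V₁ = 4.49×8.314×527/21.7 = 907 kPa.
Isobaric: P stays 907 kPa; V/T = const ⇒ T₂ = 377 K, V₂ = 15.5 L.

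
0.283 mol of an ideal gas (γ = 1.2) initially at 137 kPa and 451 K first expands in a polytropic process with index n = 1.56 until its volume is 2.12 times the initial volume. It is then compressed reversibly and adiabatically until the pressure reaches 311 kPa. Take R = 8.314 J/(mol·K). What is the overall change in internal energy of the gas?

-451 J

V₁ = nRT₁/P₁ = 0.283×8.314×451/137 = 7.75 L.
Step 1 — Polytropic n=1.56: T₂ = T₁(V₁/V₂)^(n−1) = 451×(0.472)^0.56 = 296 K; P₂ = P₁(V₁/V₂)^n = 42.4 kPa.
W = (P₁V₁−P₂V₂)/(n−1) = (137×7.75−42.4×16.4)/0.56 = 651 J.
ΔU = nCvΔT = 0.283×41.6×(296−451) = -1820 J.
Q = ΔU + W = -1170 J.
State after step 1: P = 42.4 kPa, V = 16.4 L, T = 296 K.
Step 2 — Adiabatic: T₂/T₁ = (P₂/P₁)^((γ−1)/γ) ⇒ T₂ = 296×(7.33)^0.167 = 413 K; V₂ = 3.12 L.
ΔU = nCvΔT = 0.283×41.6×(413−296) = 1370 J.
Q = 0 for an adiabatic process, so W = −ΔU = -1370 J.
Net over both steps: W = -721 J, Q = -1170 J, ΔU = -451 J.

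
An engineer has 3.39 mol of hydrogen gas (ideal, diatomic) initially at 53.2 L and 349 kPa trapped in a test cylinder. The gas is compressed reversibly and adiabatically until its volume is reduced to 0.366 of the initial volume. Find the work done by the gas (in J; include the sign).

-23000 J

T₁ = P₁V₁/(nR) = 349×53.2/(3.39×8.314) = 659 K.
Adiabatic: TV^(γ−1) = const ⇒ T₂ = 659×(2.73)^0.400 = 985 K; PV^γ = const ⇒ P₂ = 1430 kPa.
ΔU = nCvΔT = 3.39×20.8×(985−659) = 23000 J.
Q = 0 for an adiabatic process, so W = −ΔU = -23000 J.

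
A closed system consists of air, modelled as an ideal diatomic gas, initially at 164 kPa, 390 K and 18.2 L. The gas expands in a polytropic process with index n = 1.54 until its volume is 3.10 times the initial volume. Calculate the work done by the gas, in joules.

n = P₁V₁/(RT₁) = 164×18.2/(8.314×390) = 0.921 mol.
Polytropic n=1.54: T₂ = T₁(V₁/V₂)^(n−1) = 390×(0.323)^0.54 = 212 K; P₂ = P₁(V₁/V₂)^n = 28.7 kPa.
W = (P₁V₁−P₂V₂)/(n−1) = (164×18.2−28.7×56.4)/0.54 = 2530 J.

2530 J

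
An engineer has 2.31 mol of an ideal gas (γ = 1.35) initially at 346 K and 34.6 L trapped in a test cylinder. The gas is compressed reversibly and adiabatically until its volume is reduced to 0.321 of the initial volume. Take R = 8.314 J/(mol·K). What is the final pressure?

891 kPa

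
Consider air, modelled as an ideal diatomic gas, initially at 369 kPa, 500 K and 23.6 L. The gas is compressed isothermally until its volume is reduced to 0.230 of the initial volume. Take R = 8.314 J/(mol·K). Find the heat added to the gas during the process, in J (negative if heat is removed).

-12800 J

n = P₁V₁/(RT₁) = 369×23.6/(8.314×500) = 2.09 mol.
Isothermal: T stays 500 K; PV = const ⇒ V₂ = 5.43 L, P₂ = 1600 kPa.
ΔU = 0 (ideal gas, T constant).
W = nRT ln(V₂/V₁) = 2.09×8.314×500×ln(0.230) = -12800 J.
Q = ΔU + W = -12800 J.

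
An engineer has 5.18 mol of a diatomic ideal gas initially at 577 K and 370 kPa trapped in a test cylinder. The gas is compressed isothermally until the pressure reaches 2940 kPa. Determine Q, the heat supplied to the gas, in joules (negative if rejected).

V₁ = nRT₁/P₁ = 5.18×8.314×577/370 = 67.2 L.
Isothermal: T stays 577 K; PV = const ⇒ V₂ = 8.45 L, P₂ = 2940 kPa.
ΔU = 0 (ideal gas, T constant).
W = nRT ln(V₂/V₁) = 5.18×8.314×577×ln(0.126) = -51500 J.
Q = ΔU + W = -51500 J.

-51500 J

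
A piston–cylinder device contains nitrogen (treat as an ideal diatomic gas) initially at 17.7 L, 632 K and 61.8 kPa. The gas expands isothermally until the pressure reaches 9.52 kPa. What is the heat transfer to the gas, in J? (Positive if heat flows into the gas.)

n = P₁V₁/(RT₁) = 61.8×17.7/(8.314×632) = 0.208 mol.
Isothermal: T stays 632 K; PV = const ⇒ V₂ = 115 L, P₂ = 9.52 kPa.
ΔU = 0 (ideal gas, T constant).
W = nRT ln(V₂/V₁) = 0.208×8.314×632×ln(6.49) = 2050 J.
Q = ΔU + W = 2050 J.

2050 J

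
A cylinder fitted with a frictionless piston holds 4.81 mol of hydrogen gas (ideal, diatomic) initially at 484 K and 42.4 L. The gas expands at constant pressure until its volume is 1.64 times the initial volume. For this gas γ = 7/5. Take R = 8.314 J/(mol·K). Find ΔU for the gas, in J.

P₁ = nRT₁/V₁ = 4.81×8.314×484/42.4 = 456 kPa.
Isobaric: P stays 456 kPa; V/T = const ⇒ T₂ = 794 K, V₂ = 69.5 L.
For an ideal gas ΔU = nCvΔT with Cv = (5/2)R = 20.8 J/(mol·K).
ΔU = 4.81×20.8×(794−484) = 31000 J.

31000 J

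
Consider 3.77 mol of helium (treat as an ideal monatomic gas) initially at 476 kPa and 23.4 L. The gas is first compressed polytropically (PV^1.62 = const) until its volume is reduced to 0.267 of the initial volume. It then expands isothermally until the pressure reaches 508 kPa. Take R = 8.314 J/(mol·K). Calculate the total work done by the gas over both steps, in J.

29600 J

T₁ = P₁V₁/(nR) = 476×23.4/(3.77×8.314) = 355 K.
Step 1 — Polytropic n=1.62: T₂ = T₁(V₁/V₂)^(n−1) = 355×(3.75)^0.62 = 806 K; P₂ = P₁(V₁/V₂)^n = 4040 kPa.
W = (P₁V₁−P₂V₂)/(n−1) = (476×23.4−4040×6.25)/0.62 = -22800 J.
ΔU = nCvΔT = 3.77×12.5×(806−355) = 21200 J.
Q = ΔU + W = -1590 J.
State after step 1: P = 4040 kPa, V = 6.25 L, T = 806 K.
Step 2 — Isothermal: T stays 806 K; PV = const ⇒ V₂ = 49.7 L, P₂ = 508 kPa.
ΔU = 0 (ideal gas, T constant).
W = nRT ln(V₂/V₁) = 3.77×8.314×806×ln(7.96) = 52400 J.
Q = ΔU + W = 52400 J.
Net over both steps: W = 29600 J, Q = 50800 J, ΔU = 21200 J.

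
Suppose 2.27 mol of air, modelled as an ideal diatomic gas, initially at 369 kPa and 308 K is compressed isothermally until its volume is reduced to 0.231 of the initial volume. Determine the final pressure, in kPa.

1600 kPa

V₁ = nRT₁/P₁ = 2.27×8.314×308/369 = 15.8 L.
Isothermal: T stays 308 K; PV = const ⇒ V₂ = 3.64 L, P₂ = 1600 kPa.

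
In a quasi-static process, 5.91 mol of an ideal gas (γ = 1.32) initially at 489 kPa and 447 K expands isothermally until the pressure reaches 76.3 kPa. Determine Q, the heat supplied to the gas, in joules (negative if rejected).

40800 J

V₁ = nRT₁/P₁ = 5.91×8.314×447/489 = 44.9 L.
Isothermal: T stays 447 K; PV = const ⇒ V₂ = 288 L, P₂ = 76.3 kPa.
ΔU = 0 (ideal gas, T constant).
W = nRT ln(V₂/V₁) = 5.91×8.314×447×ln(6.41) = 40800 J.
Q = ΔU + W = 40800 J.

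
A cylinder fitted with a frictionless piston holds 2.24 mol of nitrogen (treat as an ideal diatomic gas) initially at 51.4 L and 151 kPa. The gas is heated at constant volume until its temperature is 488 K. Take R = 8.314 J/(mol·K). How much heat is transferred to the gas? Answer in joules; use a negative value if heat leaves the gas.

3320 J

T₁ = P₁V₁/(nR) = 151×51.4/(2.24×8.314) = 417 K.
Isochoric: V stays 51.4 L; P/T = const ⇒ T₂ = 488 K, P₂ = 177 kPa.
W = 0 (no volume change).
ΔU = nCvΔT = 2.24×20.8×(488−417) = 3320 J.
Q = ΔU = 3320 J.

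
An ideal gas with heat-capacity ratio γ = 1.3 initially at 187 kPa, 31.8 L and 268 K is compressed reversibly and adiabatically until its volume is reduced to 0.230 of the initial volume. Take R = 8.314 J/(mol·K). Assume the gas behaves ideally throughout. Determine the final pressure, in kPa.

Adiabatic: TV^(γ−1) = const ⇒ T₂ = 268×(4.35)^0.300 = 417 K; PV^γ = const ⇒ P₂ = 1260 kPa.

1260 kPa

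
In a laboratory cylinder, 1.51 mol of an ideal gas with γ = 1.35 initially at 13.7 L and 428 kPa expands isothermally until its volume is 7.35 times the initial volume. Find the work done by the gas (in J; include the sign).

T₁ = P₁V₁/(nR) = 428×13.7/(1.51×8.314) = 467 K.
Isothermal: T stays 467 K; PV = const ⇒ V₂ = 101 L, P₂ = 58.2 kPa.
W = nRT ln(V₂/V₁) = 1.51×8.314×467×ln(7.35) = 11700 J.

11700 J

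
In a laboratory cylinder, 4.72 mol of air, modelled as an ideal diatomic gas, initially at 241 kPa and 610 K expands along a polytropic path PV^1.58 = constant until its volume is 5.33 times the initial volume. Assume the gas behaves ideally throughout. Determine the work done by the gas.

V₁ = nRT₁/P₁ = 4.72×8.314×610/241 = 99.3 L.
Polytropic n=1.58: T₂ = T₁(V₁/V₂)^(n−1) = 610×(0.188)^0.58 = 231 K; P₂ = P₁(V₁/V₂)^n = 17.1 kPa.
W = (P₁V₁−P₂V₂)/(n−1) = (241×99.3−17.1×529)/0.58 = 25600 J.

25600 J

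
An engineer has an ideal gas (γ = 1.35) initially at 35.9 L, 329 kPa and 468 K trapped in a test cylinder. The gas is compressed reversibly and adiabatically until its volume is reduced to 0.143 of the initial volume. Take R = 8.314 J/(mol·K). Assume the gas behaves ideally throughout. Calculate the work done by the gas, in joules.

n = P₁V₁/(RT₁) = 329×35.9/(8.314×468) = 3.04 mol.
Adiabatic: TV^(γ−1) = const ⇒ T₂ = 468×(6.99)^0.350 = 924 K; PV^γ = const ⇒ P₂ = 4540 kPa.
ΔU = nCvΔT = 3.04×23.8×(924−468) = 32900 J.
Q = 0 for an adiabatic process, so W = −ΔU = -32900 J.

-32900 J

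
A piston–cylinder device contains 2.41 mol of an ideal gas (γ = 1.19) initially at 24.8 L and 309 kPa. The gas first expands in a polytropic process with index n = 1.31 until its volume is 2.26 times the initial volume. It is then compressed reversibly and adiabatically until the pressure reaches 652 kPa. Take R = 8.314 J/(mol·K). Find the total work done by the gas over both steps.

T₁ = P₁V₁/(nR) = 309×24.8/(2.41×8.314) = 382 K.
Step 1 — Polytropic n=1.31: T₂ = T₁(V₁/V₂)^(n−1) = 382×(0.442)^0.31 = 297 K; P₂ = P₁(V₁/V₂)^n = 106 kPa.
W = (P₁V₁−P₂V₂)/(n−1) = (309×24.8−106×56.0)/0.31 = 5520 J.
ΔU = nCvΔT = 2.41×43.8×(297−382) = -9010 J.
Q = ΔU + W = -3490 J.
State after step 1: P = 106 kPa, V = 56.0 L, T = 297 K.
Step 2 — Adiabatic: T₂/T₁ = (P₂/P₁)^((γ−1)/γ) ⇒ T₂ = 297×(6.14)^0.160 = 397 K; V₂ = 12.2 L.
ΔU = nCvΔT = 2.41×43.8×(397−297) = 10500 J.
Q = 0 for an adiabatic process, so W = −ΔU = -10500 J.
Net over both steps: W = -5010 J, Q = -3490 J, ΔU = 1520 J.

-5010 J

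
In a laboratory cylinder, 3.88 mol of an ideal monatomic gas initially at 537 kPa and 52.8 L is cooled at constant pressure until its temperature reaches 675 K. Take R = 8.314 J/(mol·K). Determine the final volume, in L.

T₁ = P₁V₁/(nR) = 537×52.8/(3.88×8.314) = 879 K.
Isobaric: P stays 537 kPa; V/T = const ⇒ T₂ = 675 K, V₂ = 40.5 L.

40.5 L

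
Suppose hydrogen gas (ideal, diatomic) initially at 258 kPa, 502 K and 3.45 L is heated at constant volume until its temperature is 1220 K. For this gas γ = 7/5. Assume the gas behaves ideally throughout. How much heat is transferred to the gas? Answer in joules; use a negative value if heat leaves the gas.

n = P₁V₁/(RT₁) = 258×3.45/(8.314×502) = 0.213 mol.
Isochoric: V stays 3.45 L; P/T = const ⇒ T₂ = 1220 K, P₂ = 627 kPa.
W = 0 (no volume change).
ΔU = nCvΔT = 0.213×20.8×(1220−502) = 3180 J.
Q = ΔU = 3180 J.

3180 J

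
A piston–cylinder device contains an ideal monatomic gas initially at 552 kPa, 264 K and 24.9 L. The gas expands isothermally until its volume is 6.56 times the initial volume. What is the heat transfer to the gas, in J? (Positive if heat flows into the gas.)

25900 J

n = P₁V₁/(RT₁) = 552×24.9/(8.314×264) = 6.26 mol.
Isothermal: T stays 264 K; PV = const ⇒ V₂ = 163 L, P₂ = 84.1 kPa.
ΔU = 0 (ideal gas, T constant).
W = nRT ln(V₂/V₁) = 6.26×8.314×264×ln(6.56) = 25900 J.
Q = ΔU + W = 25900 J.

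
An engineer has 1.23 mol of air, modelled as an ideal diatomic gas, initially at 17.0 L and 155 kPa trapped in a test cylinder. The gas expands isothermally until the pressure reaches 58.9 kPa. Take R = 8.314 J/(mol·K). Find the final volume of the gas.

T₁ = P₁V₁/(nR) = 155×17.0/(1.23×8.314) = 258 K.
Isothermal: T stays 258 K; PV = const ⇒ V₂ = 44.7 L, P₂ = 58.9 kPa.

44.7 L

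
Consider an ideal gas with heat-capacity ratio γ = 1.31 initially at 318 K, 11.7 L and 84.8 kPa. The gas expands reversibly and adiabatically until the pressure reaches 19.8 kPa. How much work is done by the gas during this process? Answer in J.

n = P₁V₁/(RT₁) = 84.8×11.7/(8.314×318) = 0.375 mol.
Adiabatic: T₂/T₁ = (P₂/P₁)^((γ−1)/γ) ⇒ T₂ = 318×(0.233)^0.237 = 225 K; V₂ = 35.5 L.
ΔU = nCvΔT = 0.375×26.8×(225−318) = -932 J.
Q = 0 for an adiabatic process, so W = −ΔU = 932 J.

932 J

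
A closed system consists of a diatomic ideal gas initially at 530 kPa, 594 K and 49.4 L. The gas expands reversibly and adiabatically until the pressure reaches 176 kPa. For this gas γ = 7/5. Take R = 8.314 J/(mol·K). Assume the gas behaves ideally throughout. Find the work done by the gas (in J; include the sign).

n = P₁V₁/(RT₁) = 530×49.4/(8.314×594) = 5.30 mol.
Adiabatic: T₂/T₁ = (P₂/P₁)^((γ−1)/γ) ⇒ T₂ = 594×(0.332)^0.286 = 434 K; V₂ = 109 L.
ΔU = nCvΔT = 5.30×20.8×(434−594) = -17700 J.
Q = 0 for an adiabatic process, so W = −ΔU = 17700 J.

17700 J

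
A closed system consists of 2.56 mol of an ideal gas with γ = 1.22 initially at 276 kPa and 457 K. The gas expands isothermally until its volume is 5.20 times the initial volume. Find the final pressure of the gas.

V₁ = nRT₁/P₁ = 2.56×8.314×457/276 = 35.2 L.
Isothermal: T stays 457 K; PV = const ⇒ V₂ = 183 L, P₂ = 53.1 kPa.

53.1 kPa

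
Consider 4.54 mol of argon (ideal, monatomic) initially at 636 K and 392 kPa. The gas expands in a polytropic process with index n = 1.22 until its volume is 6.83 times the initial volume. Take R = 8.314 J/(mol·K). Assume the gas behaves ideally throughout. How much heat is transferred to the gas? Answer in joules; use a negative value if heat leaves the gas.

25200 J

V₁ = nRT₁/P₁ = 4.54×8.314×636/392 = 61.2 L.
Polytropic n=1.22: T₂ = T₁(V₁/V₂)^(n−1) = 636×(0.146)^0.22 = 417 K; P₂ = P₁(V₁/V₂)^n = 37.6 kPa.
W = (P₁V₁−P₂V₂)/(n−1) = (392×61.2−37.6×418)/0.22 = 37600 J.
ΔU = nCvΔT = 4.54×12.5×(417−636) = -12400 J.
Q = ΔU + W = 25200 J.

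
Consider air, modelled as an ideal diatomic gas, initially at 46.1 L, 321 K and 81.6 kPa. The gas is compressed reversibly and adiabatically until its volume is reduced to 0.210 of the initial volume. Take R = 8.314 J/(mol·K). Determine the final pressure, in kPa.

725 kPa

Adiabatic: TV^(γ−1) = const ⇒ T₂ = 321×(4.76)^0.400 = 599 K; PV^γ = const ⇒ P₂ = 725 kPa.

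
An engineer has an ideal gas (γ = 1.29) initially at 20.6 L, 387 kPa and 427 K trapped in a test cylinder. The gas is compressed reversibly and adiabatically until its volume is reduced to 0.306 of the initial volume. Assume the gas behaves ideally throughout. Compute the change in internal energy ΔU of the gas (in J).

n = P₁V₁/(RT₁) = 387×20.6/(8.314×427) = 2.25 mol.
Adiabatic: TV^(γ−1) = const ⇒ T₂ = 427×(3.27)^0.290 = 602 K; PV^γ = const ⇒ P₂ = 1780 kPa.
For an ideal gas ΔU = nCvΔT with Cv = R/(γ−1) = 28.7 J/(mol·K).
ΔU = 2.25×28.7×(602−427) = 11300 J.

11300 J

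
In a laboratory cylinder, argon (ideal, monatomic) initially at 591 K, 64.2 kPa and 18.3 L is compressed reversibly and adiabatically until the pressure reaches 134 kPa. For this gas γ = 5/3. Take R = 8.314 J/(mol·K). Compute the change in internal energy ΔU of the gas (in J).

603 J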